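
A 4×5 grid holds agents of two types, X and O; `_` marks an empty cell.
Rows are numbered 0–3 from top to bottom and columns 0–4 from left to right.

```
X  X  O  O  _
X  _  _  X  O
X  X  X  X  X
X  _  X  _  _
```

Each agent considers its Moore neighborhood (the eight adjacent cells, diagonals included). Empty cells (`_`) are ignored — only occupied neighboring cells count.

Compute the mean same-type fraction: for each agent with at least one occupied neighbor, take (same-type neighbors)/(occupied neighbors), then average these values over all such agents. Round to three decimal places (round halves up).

Row 0: (0,0)X 2/2 · (0,1)X 2/3 · (0,2)O 1/3 · (0,3)O 2/3
Row 1: (1,0)X 4/4 · (1,3)X 3/6 · (1,4)O 1/4
Row 2: (2,0)X 3/3 · (2,1)X 5/5 · (2,2)X 4/4 · (2,3)X 4/5 · (2,4)X 2/3
Row 3: (3,0)X 2/2 · (3,2)X 3/3
Sum over 14 agents: 2/2 + 2/3 + 1/3 + 2/3 + 4/4 + 3/6 + 1/4 + 3/3 + 5/5 + 4/4 + 4/5 + 2/3 + 2/2 + 3/3 = 653/60; mean = 653/60 ÷ 14 = 653/840 = 0.777380… → 0.777.

0.777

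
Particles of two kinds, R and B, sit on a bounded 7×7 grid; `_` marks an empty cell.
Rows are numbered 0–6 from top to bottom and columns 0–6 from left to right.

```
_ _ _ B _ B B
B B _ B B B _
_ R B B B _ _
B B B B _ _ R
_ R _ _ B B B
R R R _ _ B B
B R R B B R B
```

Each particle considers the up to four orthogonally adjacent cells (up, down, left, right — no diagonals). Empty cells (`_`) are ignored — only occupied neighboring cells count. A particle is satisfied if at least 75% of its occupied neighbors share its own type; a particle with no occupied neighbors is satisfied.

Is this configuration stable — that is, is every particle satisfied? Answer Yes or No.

No

Row 0: (0,3)B 1/1 satisfied · (0,5)B 2/2 satisfied · (0,6)B 1/1 satisfied
Row 1: (1,0)B 1/1 satisfied · (1,1)B 1/2 not · (1,3)B 3/3 satisfied · (1,4)B 3/3 satisfied · (1,5)B 2/2 satisfied
Row 2: (2,1)R 0/3 not · (2,2)B 2/3 not · (2,3)B 4/4 satisfied · (2,4)B 2/2 satisfied
Row 3: (3,0)B 1/1 satisfied · (3,1)B 2/4 not · (3,2)B 3/3 satisfied · (3,3)B 2/2 satisfied · (3,6)R 0/1 not
Row 4: (4,1)R 1/2 not · (4,4)B 1/1 satisfied · (4,5)B 3/3 satisfied · (4,6)B 2/3 not
Row 5: (5,0)R 1/2 not · (5,1)R 4/4 satisfied · (5,2)R 2/2 satisfied · (5,5)B 2/3 not · (5,6)B 3/3 satisfied
Row 6: (6,0)B 0/2 not · (6,1)R 2/3 not · (6,2)R 2/3 not · (6,3)B 1/2 not · (6,4)B 1/2 not · (6,5)R 0/3 not · (6,6)B 1/2 not
For instance (1,1) has only 1/2 same-type neighbors, below 3/4.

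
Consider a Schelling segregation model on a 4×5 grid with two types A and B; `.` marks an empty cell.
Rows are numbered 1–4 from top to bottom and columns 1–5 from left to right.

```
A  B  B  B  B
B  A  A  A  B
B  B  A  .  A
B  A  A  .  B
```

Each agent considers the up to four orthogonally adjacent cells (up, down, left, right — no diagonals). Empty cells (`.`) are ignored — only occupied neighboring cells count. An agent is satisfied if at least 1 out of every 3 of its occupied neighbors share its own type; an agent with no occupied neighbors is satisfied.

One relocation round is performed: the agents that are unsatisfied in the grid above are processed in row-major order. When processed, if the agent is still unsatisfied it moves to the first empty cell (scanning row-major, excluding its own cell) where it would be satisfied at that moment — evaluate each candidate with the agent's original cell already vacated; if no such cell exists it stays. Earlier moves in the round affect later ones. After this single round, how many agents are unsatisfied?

Initially unsatisfied (in order): (1,1), (2,2), (3,2), (3,5), (4,5).
  (1,1) → (3,4).
  (2,2) → (4,4).
  (3,2): now satisfied by earlier moves; stays.
  (3,5): now satisfied by earlier moves; stays.
  (4,5) → (1,1).
Resulting grid:
B B B B B
B . A A B
B B A A A
B A A A .
All satisfied now.

0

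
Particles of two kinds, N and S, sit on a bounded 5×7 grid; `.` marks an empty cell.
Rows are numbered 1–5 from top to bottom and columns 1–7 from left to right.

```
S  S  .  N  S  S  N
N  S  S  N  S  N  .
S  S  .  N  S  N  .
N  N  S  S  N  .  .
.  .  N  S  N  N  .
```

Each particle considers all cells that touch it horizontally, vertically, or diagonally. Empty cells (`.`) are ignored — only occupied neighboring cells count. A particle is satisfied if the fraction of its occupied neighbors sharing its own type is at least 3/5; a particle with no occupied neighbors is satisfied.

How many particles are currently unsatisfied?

Row 1: (1,1)S 2/3 ok · (1,2)S 3/4 ok · (1,4)N 1/4 unhappy · (1,5)S 2/5 unhappy · (1,6)S 2/4 unhappy · (1,7)N 1/2 unhappy
Row 2: (2,1)N 0/5 unhappy · (2,2)S 5/6 ok · (2,3)S 3/6 unhappy · (2,4)N 2/6 unhappy · (2,5)S 3/8 unhappy · (2,6)N 2/6 unhappy
Row 3: (3,1)S 2/5 unhappy · (3,2)S 4/7 unhappy · (3,4)N 2/7 unhappy · (3,5)S 2/7 unhappy · (3,6)N 2/4 unhappy
Row 4: (4,1)N 1/3 unhappy · (4,2)N 2/5 unhappy · (4,3)S 3/6 unhappy · (4,4)S 3/7 unhappy · (4,5)N 4/7 unhappy
Row 5: (5,3)N 1/4 unhappy · (5,4)S 2/5 unhappy · (5,5)N 2/4 unhappy · (5,6)N 2/2 ok
Unsatisfied: (1,4), (1,5), (1,6), (1,7), (2,1), (2,3), (2,4), (2,5), (2,6), (3,1), (3,2), (3,4), (3,5), (3,6), (4,1), (4,2), (4,3), (4,4), (4,5), (5,3), (5,4), (5,5) — 22 in total.

22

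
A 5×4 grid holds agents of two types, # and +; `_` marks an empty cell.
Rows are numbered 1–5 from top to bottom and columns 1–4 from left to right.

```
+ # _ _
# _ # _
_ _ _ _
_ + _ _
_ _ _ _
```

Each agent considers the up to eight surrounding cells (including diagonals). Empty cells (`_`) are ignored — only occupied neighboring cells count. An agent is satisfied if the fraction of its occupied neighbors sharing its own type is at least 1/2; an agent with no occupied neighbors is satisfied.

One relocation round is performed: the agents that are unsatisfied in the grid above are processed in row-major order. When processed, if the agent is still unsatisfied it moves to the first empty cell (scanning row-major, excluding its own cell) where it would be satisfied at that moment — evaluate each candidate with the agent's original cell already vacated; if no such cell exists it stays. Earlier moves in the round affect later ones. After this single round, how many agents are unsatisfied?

Initially unsatisfied (in order): (1,1).
  (1,1) → (3,1).
Resulting grid:
_ # _ _
# _ # _
+ _ _ _
_ + _ _
_ _ _ _
All satisfied now.

0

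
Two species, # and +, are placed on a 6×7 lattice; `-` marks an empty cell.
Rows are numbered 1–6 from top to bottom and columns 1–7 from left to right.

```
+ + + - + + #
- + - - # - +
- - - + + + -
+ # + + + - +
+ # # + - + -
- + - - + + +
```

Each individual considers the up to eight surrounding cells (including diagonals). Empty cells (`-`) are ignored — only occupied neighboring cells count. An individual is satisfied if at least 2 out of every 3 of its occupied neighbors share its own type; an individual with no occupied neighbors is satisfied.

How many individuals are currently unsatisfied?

11

(1,1)+ 2/2 ok
(1,2)+ 3/3 ok
(1,3)+ 2/2 ok
(1,5)+ 1/2 unhappy
(1,6)+ 2/4 unhappy
(1,7)# 0/2 unhappy
(2,2)+ 3/3 ok
(2,5)# 0/5 unhappy
(2,7)+ 2/3 ok
(3,4)+ 4/5 ok
(3,5)+ 4/5 ok
(3,6)+ 4/5 ok
(4,1)+ 1/3 unhappy
(4,2)# 2/5 unhappy
(4,3)+ 3/6 unhappy
(4,4)+ 5/6 ok
(4,5)+ 6/6 ok
(4,7)+ 2/2 ok
(5,1)+ 2/4 unhappy
(5,2)# 2/6 unhappy
(5,3)# 2/6 unhappy
(5,4)+ 4/5 ok
(5,6)+ 5/5 ok
(6,2)+ 1/3 unhappy
(6,5)+ 3/3 ok
(6,6)+ 3/3 ok
(6,7)+ 2/2 ok
Unsatisfied: (1,5), (1,6), (1,7), (2,5), (4,1), (4,2), (4,3), (5,1), (5,2), (5,3), (6,2) — 11 in total.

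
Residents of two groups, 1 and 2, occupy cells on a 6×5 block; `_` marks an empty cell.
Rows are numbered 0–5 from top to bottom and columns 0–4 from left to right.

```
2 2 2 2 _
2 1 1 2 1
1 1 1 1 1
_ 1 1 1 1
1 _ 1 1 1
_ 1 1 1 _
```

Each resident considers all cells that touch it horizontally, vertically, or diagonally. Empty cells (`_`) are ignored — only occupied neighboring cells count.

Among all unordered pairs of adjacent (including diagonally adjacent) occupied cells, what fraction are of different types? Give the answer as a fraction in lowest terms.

5/23

Scan each occupied cell's neighbors to the right and below (and the two forward diagonals) so each pair is counted once.
From row 0: 7 unlike of 14 pairs (running 7/14).
From row 1: 8 unlike of 17 pairs (running 15/31).
From row 2: 0 unlike of 15 pairs (running 15/46).
From row 3: 0 unlike of 12 pairs (running 15/58).
From row 4: 0 unlike of 9 pairs (running 15/67).
From row 5: 0 unlike of 2 pairs (running 15/69).
Total adjacent occupied pairs: 69; unlike-type pairs: 15.
15/69 reduces to 5/23.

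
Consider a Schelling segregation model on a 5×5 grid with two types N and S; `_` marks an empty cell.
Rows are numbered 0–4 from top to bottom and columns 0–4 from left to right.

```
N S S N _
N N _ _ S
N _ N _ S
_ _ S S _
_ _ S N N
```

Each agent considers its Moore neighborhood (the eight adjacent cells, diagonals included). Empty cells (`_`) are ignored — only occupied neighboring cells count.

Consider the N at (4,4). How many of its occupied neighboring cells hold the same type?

1

Occupied neighbors of (4,4): (3,3)=S, (4,3)=N.
Same type (N): 1 of 2.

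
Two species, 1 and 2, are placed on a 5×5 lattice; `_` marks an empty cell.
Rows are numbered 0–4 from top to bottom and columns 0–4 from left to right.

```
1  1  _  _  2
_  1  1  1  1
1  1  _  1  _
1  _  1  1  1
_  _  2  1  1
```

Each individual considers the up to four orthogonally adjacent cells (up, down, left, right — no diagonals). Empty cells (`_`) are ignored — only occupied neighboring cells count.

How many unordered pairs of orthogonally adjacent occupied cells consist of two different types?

Scan each occupied cell's neighbors to the right and below so each pair is counted once.
Row 0: 1(0,0)–1(0,1)= 1(0,1)–1(1,1)= 2(0,4)–1(1,4)≠  → 1/3 unlike.
Row 1: 1(1,1)–1(1,2)= 1(1,1)–1(2,1)= 1(1,2)–1(1,3)= 1(1,3)–1(1,4)= 1(1,3)–1(2,3)=  → 0/5 unlike.
Row 2: 1(2,0)–1(2,1)= 1(2,0)–1(3,0)= 1(2,3)–1(3,3)=  → 0/3 unlike.
Row 3: 1(3,2)–1(3,3)= 1(3,2)–2(4,2)≠ 1(3,3)–1(3,4)= 1(3,3)–1(4,3)= 1(3,4)–1(4,4)=  → 1/5 unlike.
Row 4: 2(4,2)–1(4,3)≠ 1(4,3)–1(4,4)=  → 1/2 unlike.
Total adjacent occupied pairs: 18; unlike-type pairs: 3.

3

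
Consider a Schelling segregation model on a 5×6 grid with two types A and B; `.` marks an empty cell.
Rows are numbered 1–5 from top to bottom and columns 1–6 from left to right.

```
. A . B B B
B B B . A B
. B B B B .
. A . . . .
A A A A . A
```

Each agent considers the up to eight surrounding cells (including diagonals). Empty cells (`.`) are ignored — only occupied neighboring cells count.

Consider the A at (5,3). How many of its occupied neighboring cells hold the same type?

Occupied neighbors of (5,3): (4,2)=A, (5,2)=A, (5,4)=A.
Same type (A): 3 of 3.

3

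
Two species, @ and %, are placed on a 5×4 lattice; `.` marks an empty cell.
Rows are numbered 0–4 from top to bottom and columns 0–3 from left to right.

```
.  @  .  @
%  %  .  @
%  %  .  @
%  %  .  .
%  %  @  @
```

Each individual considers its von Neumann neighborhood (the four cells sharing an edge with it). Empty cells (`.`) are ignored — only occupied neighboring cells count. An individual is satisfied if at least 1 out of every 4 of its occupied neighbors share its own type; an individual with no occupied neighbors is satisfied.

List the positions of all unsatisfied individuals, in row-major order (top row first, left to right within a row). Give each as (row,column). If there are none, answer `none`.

Row 0: (0,1)@ 0/1 ✗ · (0,3)@ 1/1 ✓
Row 1: (1,0)% 2/2 ✓ · (1,1)% 2/3 ✓ · (1,3)@ 2/2 ✓
Row 2: (2,0)% 3/3 ✓ · (2,1)% 3/3 ✓ · (2,3)@ 1/1 ✓
Row 3: (3,0)% 3/3 ✓ · (3,1)% 3/3 ✓
Row 4: (4,0)% 2/2 ✓ · (4,1)% 2/3 ✓ · (4,2)@ 1/2 ✓ · (4,3)@ 1/1 ✓

(0,1)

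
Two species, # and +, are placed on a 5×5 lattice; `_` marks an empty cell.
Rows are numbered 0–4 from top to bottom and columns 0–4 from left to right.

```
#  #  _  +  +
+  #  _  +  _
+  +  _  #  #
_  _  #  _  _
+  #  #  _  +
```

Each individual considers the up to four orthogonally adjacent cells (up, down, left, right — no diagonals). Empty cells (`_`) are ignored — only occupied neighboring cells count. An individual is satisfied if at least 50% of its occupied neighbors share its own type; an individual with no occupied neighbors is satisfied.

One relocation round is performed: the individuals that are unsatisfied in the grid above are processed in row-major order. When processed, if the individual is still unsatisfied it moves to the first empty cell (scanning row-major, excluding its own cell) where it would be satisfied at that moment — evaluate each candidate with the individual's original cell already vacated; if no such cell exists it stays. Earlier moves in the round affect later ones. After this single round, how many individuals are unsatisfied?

1

Initially unsatisfied (in order): (1,0), (1,1), (4,0).
  (1,0) → (0,2).
  (1,1): now satisfied by earlier moves; stays.
  (4,0) → (1,2).
Resulting grid:
# # + + +
_ # + + _
+ + _ # #
_ _ # _ _
_ # # _ +
Unsatisfied now: (1,1).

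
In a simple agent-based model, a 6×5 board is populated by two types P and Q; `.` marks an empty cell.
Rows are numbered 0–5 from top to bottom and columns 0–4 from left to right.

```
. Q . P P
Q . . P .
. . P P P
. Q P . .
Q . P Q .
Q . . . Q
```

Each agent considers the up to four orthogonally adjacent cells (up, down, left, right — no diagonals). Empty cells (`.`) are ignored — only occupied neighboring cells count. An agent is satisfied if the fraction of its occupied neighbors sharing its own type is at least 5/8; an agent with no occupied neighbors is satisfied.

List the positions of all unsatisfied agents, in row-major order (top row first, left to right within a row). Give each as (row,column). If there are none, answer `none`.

(0,1)Q 0/0 satisfied
(0,3)P 2/2 satisfied
(0,4)P 1/1 satisfied
(1,0)Q 0/0 satisfied
(1,3)P 2/2 satisfied
(2,2)P 2/2 satisfied
(2,3)P 3/3 satisfied
(2,4)P 1/1 satisfied
(3,1)Q 0/1 not
(3,2)P 2/3 satisfied
(4,0)Q 1/1 satisfied
(4,2)P 1/2 not
(4,3)Q 0/1 not
(5,0)Q 1/1 satisfied
(5,4)Q 0/0 satisfied

(3,1), (4,2), (4,3)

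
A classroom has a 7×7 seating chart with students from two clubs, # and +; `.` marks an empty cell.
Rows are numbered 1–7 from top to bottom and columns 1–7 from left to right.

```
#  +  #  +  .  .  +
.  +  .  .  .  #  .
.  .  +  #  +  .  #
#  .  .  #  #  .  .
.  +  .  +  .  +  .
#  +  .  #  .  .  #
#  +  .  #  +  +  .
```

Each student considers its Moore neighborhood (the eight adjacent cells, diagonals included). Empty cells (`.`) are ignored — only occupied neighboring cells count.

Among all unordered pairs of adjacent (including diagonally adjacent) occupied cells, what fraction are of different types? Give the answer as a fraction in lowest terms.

26/37

Scan each occupied cell's neighbors to the right and below (and the two forward diagonals) so each pair is counted once.
Row 1: #(1,1)–+(1,2)≠ #(1,1)–+(2,2)≠ +(1,2)–#(1,3)≠ +(1,2)–+(2,2)= #(1,3)–+(1,4)≠ #(1,3)–+(2,2)≠ +(1,7)–#(2,6)≠  → 6/7 unlike.
Row 2: +(2,2)–+(3,3)= #(2,6)–#(3,7)= #(2,6)–+(3,5)≠  → 1/3 unlike.
Row 3: +(3,3)–#(3,4)≠ +(3,3)–#(4,4)≠ #(3,4)–+(3,5)≠ #(3,4)–#(4,4)= #(3,4)–#(4,5)= +(3,5)–#(4,5)≠ +(3,5)–#(4,4)≠  → 5/7 unlike.
Row 4: #(4,1)–+(5,2)≠ #(4,4)–#(4,5)= #(4,4)–+(5,4)≠ #(4,5)–+(5,6)≠ #(4,5)–+(5,4)≠  → 4/5 unlike.
Row 5: +(5,2)–+(6,2)= +(5,2)–#(6,1)≠ +(5,4)–#(6,4)≠ +(5,6)–#(6,7)≠  → 3/4 unlike.
Row 6: #(6,1)–+(6,2)≠ #(6,1)–#(7,1)= #(6,1)–+(7,2)≠ +(6,2)–+(7,2)= +(6,2)–#(7,1)≠ #(6,4)–#(7,4)= #(6,4)–+(7,5)≠ #(6,7)–+(7,6)≠  → 5/8 unlike.
Row 7: #(7,1)–+(7,2)≠ #(7,4)–+(7,5)≠ +(7,5)–+(7,6)=  → 2/3 unlike.
Total adjacent occupied pairs: 37; unlike-type pairs: 26.
26/37 is already in lowest terms.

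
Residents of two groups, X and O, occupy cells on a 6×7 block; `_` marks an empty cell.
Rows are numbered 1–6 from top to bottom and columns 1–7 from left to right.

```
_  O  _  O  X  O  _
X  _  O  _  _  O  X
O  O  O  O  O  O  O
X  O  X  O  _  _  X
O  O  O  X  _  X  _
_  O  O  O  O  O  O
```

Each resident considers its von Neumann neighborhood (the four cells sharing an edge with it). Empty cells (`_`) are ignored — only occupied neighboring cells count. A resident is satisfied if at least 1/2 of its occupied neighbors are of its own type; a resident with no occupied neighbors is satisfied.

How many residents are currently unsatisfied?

(1,2)O 0/0 ok
(1,4)O 0/1 unhappy
(1,5)X 0/2 unhappy
(1,6)O 1/2 ok
(2,1)X 0/1 unhappy
(2,3)O 1/1 ok
(2,6)O 2/3 ok
(2,7)X 0/2 unhappy
(3,1)O 1/3 unhappy
(3,2)O 3/3 ok
(3,3)O 3/4 ok
(3,4)O 3/3 ok
(3,5)O 2/2 ok
(3,6)O 3/3 ok
(3,7)O 1/3 unhappy
(4,1)X 0/3 unhappy
(4,2)O 2/4 ok
(4,3)X 0/4 unhappy
(4,4)O 1/3 unhappy
(4,7)X 0/1 unhappy
(5,1)O 1/2 ok
(5,2)O 4/4 ok
(5,3)O 2/4 ok
(5,4)X 0/3 unhappy
(5,6)X 0/1 unhappy
(6,2)O 2/2 ok
(6,3)O 3/3 ok
(6,4)O 2/3 ok
(6,5)O 2/2 ok
(6,6)O 2/3 ok
(6,7)O 1/1 ok
Unsatisfied: (1,4), (1,5), (2,1), (2,7), (3,1), (3,7), (4,1), (4,3), (4,4), (4,7), (5,4), (5,6) — 12 in total.

12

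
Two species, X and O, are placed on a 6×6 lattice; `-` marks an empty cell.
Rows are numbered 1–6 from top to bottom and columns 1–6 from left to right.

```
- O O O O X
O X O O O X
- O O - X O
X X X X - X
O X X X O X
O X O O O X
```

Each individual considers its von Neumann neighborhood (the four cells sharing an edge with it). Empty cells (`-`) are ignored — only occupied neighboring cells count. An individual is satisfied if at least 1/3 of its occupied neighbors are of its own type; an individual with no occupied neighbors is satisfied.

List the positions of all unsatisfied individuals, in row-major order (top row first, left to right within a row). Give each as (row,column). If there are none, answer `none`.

(2,1), (2,2), (3,5), (3,6)

(1,2)O 1/2 ok
(1,3)O 3/3 ok
(1,4)O 3/3 ok
(1,5)O 2/3 ok
(1,6)X 1/2 ok
(2,1)O 0/1 unhappy
(2,2)X 0/4 unhappy
(2,3)O 3/4 ok
(2,4)O 3/3 ok
(2,5)O 2/4 ok
(2,6)X 1/3 ok
(3,2)O 1/3 ok
(3,3)O 2/3 ok
(3,5)X 0/2 unhappy
(3,6)O 0/3 unhappy
(4,1)X 1/2 ok
(4,2)X 3/4 ok
(4,3)X 3/4 ok
(4,4)X 2/2 ok
(4,6)X 1/2 ok
(5,1)O 1/3 ok
(5,2)X 3/4 ok
(5,3)X 3/4 ok
(5,4)X 2/4 ok
(5,5)O 1/3 ok
(5,6)X 2/3 ok
(6,1)O 1/2 ok
(6,2)X 1/3 ok
(6,3)O 1/3 ok
(6,4)O 2/3 ok
(6,5)O 2/3 ok
(6,6)X 1/2 ok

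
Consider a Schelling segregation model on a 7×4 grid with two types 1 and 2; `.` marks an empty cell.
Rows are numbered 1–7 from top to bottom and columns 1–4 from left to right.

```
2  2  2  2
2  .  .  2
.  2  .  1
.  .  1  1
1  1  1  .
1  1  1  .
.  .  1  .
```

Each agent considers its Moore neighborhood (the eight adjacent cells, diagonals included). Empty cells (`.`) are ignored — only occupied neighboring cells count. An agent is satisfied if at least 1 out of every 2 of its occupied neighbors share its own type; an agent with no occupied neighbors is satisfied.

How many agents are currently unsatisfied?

0

(1,1)2 2/2 satisfied
(1,2)2 3/3 satisfied
(1,3)2 3/3 satisfied
(1,4)2 2/2 satisfied
(2,1)2 3/3 satisfied
(2,4)2 2/3 satisfied
(3,2)2 1/2 satisfied
(3,4)1 2/3 satisfied
(4,3)1 4/5 satisfied
(4,4)1 3/3 satisfied
(5,1)1 3/3 satisfied
(5,2)1 6/6 satisfied
(5,3)1 5/5 satisfied
(6,1)1 3/3 satisfied
(6,2)1 6/6 satisfied
(6,3)1 4/4 satisfied
(7,3)1 2/2 satisfied
Every one meets the threshold.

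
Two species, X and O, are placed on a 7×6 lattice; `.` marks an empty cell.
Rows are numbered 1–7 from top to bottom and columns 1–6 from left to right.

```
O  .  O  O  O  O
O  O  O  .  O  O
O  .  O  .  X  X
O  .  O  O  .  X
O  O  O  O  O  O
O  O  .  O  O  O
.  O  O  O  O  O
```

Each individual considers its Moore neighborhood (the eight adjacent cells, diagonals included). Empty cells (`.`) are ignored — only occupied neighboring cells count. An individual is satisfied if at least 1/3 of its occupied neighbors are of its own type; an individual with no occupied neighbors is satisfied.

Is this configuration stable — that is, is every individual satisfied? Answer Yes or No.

Yes

Row 1: (1,1)O 2/2 ✓ · (1,3)O 3/3 ✓ · (1,4)O 4/4 ✓ · (1,5)O 4/4 ✓ · (1,6)O 3/3 ✓
Row 2: (2,1)O 3/3 ✓ · (2,2)O 6/6 ✓ · (2,3)O 4/4 ✓ · (2,5)O 4/6 ✓ · (2,6)O 3/5 ✓
Row 3: (3,1)O 3/3 ✓ · (3,3)O 4/4 ✓ · (3,5)X 2/5 ✓ · (3,6)X 2/4 ✓
Row 4: (4,1)O 3/3 ✓ · (4,3)O 5/5 ✓ · (4,4)O 5/6 ✓ · (4,6)X 2/4 ✓
Row 5: (5,1)O 4/4 ✓ · (5,2)O 6/6 ✓ · (5,3)O 6/6 ✓ · (5,4)O 6/6 ✓ · (5,5)O 6/7 ✓ · (5,6)O 3/4 ✓
Row 6: (6,1)O 4/4 ✓ · (6,2)O 6/6 ✓ · (6,4)O 7/7 ✓ · (6,5)O 8/8 ✓ · (6,6)O 5/5 ✓
Row 7: (7,2)O 3/3 ✓ · (7,3)O 4/4 ✓ · (7,4)O 4/4 ✓ · (7,5)O 5/5 ✓ · (7,6)O 3/3 ✓
All meet the threshold, so the configuration is stable.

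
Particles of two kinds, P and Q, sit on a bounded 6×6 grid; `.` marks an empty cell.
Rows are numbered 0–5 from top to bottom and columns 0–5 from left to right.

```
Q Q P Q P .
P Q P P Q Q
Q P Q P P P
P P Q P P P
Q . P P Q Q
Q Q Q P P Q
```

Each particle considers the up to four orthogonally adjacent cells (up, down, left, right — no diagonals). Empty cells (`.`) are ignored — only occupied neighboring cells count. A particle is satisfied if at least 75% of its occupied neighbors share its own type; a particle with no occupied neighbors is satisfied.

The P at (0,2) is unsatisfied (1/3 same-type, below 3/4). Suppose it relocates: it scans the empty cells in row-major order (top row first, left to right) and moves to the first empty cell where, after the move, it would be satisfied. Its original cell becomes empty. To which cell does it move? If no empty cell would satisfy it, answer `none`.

Vacating (0,2). Empty cells in order:
  (0,5): 1/2 same-type → still unsatisfied.
  (4,1): 2/4 same-type → still unsatisfied.

none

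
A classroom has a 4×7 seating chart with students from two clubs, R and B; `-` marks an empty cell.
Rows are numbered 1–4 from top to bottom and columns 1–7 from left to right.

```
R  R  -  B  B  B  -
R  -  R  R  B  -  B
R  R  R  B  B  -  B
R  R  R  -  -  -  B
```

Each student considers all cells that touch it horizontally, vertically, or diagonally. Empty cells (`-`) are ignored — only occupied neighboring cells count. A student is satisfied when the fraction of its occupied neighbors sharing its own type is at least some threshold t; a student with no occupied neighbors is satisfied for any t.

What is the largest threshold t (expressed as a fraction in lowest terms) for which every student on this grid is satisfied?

Row 1: (1,1)R 2/2 · (1,2)R 3/3 · (1,4)B 2/4 · (1,5)B 3/4 · (1,6)B 3/3
Row 2: (2,1)R 4/4 · (2,3)R 4/6 · (2,4)R 2/7 · (2,5)B 5/6 · (2,7)B 2/2
Row 3: (3,1)R 4/4 · (3,2)R 7/7 · (3,3)R 5/6 · (3,4)B 2/6 · (3,5)B 2/3 · (3,7)B 2/2
Row 4: (4,1)R 3/3 · (4,2)R 5/5 · (4,3)R 3/4 · (4,7)B 1/1
The smallest same-type fraction is 2/7 at (2,4), which reduces to 2/7. Any threshold above that leaves this student unsatisfied.

2/7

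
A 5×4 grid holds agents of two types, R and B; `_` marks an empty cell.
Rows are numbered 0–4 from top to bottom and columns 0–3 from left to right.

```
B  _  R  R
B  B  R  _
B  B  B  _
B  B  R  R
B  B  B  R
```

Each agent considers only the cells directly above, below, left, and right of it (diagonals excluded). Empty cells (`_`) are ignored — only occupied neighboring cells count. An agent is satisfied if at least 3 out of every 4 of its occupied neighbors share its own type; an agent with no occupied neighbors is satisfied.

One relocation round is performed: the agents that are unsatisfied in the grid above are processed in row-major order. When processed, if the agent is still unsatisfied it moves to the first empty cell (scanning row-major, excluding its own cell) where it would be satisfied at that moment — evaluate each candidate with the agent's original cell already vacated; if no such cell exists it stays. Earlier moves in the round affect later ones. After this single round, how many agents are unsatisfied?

4

Initially unsatisfied (in order): (1,1), (1,2), (2,2), (3,2), (4,2), (4,3).
  (1,1): no empty cell satisfies it; stays.
  (1,2) → (1,3).
  (2,2): no empty cell satisfies it; stays.
  (3,2): no empty cell satisfies it; stays.
  (4,2): no empty cell satisfies it; stays.
  (4,3): no empty cell satisfies it; stays.
Resulting grid:
B _ R R
B B _ R
B B B _
B B R R
B B B R
Unsatisfied now: (2,2), (3,2), (4,2), (4,3).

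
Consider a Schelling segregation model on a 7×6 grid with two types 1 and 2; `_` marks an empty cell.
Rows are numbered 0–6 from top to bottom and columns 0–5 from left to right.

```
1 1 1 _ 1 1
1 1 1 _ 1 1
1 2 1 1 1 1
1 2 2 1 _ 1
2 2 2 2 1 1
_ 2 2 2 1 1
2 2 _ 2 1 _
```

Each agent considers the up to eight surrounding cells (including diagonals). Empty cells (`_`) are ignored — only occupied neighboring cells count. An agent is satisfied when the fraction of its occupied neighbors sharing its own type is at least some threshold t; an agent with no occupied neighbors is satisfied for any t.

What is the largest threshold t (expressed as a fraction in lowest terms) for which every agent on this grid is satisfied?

(0,0)1 3/3
(0,1)1 5/5
(0,2)1 3/3
(0,4)1 3/3
(0,5)1 3/3
(1,0)1 4/5
(1,1)1 7/8
(1,2)1 5/6
(1,4)1 6/6
(1,5)1 5/5
(2,0)1 3/5
(2,1)2 2/8
(2,2)1 4/7
(2,3)1 5/6
(2,4)1 6/6
(2,5)1 4/4
(3,0)1 1/5
(3,1)2 5/8
(3,2)2 5/8
(3,3)1 4/7
(3,5)1 4/4
(4,0)2 3/4
(4,1)2 6/7
(4,2)2 7/8
(4,3)2 4/7
(4,4)1 5/7
(4,5)1 4/4
(5,1)2 6/6
(5,2)2 7/7
(5,3)2 4/7
(5,4)1 4/7
(5,5)1 4/4
(6,0)2 2/2
(6,1)2 3/3
(6,3)2 2/4
(6,4)1 2/4
The smallest same-type fraction is 1/5 at (3,0), which reduces to 1/5. Any threshold above that leaves this agent unsatisfied.

1/5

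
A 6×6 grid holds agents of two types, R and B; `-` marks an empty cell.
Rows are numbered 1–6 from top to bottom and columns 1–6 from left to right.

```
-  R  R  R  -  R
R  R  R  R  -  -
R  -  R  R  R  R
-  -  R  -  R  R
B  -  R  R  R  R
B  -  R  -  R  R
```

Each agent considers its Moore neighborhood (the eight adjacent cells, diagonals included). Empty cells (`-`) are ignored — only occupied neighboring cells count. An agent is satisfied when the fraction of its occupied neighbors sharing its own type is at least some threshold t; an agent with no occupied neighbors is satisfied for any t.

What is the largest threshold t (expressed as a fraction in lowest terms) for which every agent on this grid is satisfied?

Row 1: (1,2)R 4/4 · (1,3)R 5/5 · (1,4)R 3/3 · (1,6)R — no occupied neighbors
Row 2: (2,1)R 3/3 · (2,2)R 6/6 · (2,3)R 7/7 · (2,4)R 6/6
Row 3: (3,1)R 2/2 · (3,3)R 5/5 · (3,4)R 6/6 · (3,5)R 5/5 · (3,6)R 3/3
Row 4: (4,3)R 4/4 · (4,5)R 7/7 · (4,6)R 5/5
Row 5: (5,1)B 1/1 · (5,3)R 3/3 · (5,4)R 6/6 · (5,5)R 6/6 · (5,6)R 5/5
Row 6: (6,1)B 1/1 · (6,3)R 2/2 · (6,5)R 4/4 · (6,6)R 3/3
The smallest same-type fraction is 4/4 at (1,2), which reduces to 1/1. Any threshold above that leaves this agent unsatisfied.

1/1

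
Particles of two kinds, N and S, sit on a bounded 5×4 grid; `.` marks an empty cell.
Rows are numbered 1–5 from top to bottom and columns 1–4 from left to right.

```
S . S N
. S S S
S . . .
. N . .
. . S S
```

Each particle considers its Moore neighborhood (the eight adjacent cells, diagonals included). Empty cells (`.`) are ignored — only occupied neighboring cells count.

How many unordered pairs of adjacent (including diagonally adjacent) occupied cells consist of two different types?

Scan each occupied cell's neighbors to the right and below (and the two forward diagonals) so each pair is counted once.
From row 1: 3 unlike of 7 pairs (running 3/7).
From row 2: 0 unlike of 3 pairs (running 3/10).
From row 3: 1 unlike of 1 pairs (running 4/11).
From row 4: 1 unlike of 1 pairs (running 5/12).
From row 5: 0 unlike of 1 pairs (running 5/13).
Total adjacent occupied pairs: 13; unlike-type pairs: 5.

5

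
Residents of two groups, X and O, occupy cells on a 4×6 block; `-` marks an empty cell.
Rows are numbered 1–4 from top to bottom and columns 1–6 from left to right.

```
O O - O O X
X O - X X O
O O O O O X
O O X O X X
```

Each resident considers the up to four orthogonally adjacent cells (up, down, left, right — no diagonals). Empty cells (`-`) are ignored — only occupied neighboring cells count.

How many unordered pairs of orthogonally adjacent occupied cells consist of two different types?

Scan each occupied cell's neighbors to the right and below so each pair is counted once.
Row 1: O(1,1)–O(1,2)= O(1,1)–X(2,1)≠ O(1,2)–O(2,2)= O(1,4)–O(1,5)= O(1,4)–X(2,4)≠ O(1,5)–X(1,6)≠ O(1,5)–X(2,5)≠ X(1,6)–O(2,6)≠  → 5/8 unlike.
Row 2: X(2,1)–O(2,2)≠ X(2,1)–O(3,1)≠ O(2,2)–O(3,2)= X(2,4)–X(2,5)= X(2,4)–O(3,4)≠ X(2,5)–O(2,6)≠ X(2,5)–O(3,5)≠ O(2,6)–X(3,6)≠  → 6/8 unlike.
Row 3: O(3,1)–O(3,2)= O(3,1)–O(4,1)= O(3,2)–O(3,3)= O(3,2)–O(4,2)= O(3,3)–O(3,4)= O(3,3)–X(4,3)≠ O(3,4)–O(3,5)= O(3,4)–O(4,4)= O(3,5)–X(3,6)≠ O(3,5)–X(4,5)≠ X(3,6)–X(4,6)=  → 3/11 unlike.
Row 4: O(4,1)–O(4,2)= O(4,2)–X(4,3)≠ X(4,3)–O(4,4)≠ O(4,4)–X(4,5)≠ X(4,5)–X(4,6)=  → 3/5 unlike.
Total adjacent occupied pairs: 32; unlike-type pairs: 17.

17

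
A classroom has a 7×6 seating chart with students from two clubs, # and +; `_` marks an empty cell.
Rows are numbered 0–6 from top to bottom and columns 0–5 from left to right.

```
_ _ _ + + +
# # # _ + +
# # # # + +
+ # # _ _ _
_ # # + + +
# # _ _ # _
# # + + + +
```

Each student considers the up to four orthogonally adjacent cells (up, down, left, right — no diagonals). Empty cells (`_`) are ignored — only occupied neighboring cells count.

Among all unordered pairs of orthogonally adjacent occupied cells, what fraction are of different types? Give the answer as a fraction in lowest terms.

Scan each occupied cell's neighbors to the right and below so each pair is counted once.
From row 0: 0 unlike of 4 pairs (running 0/4).
From row 1: 0 unlike of 8 pairs (running 0/12).
From row 2: 2 unlike of 8 pairs (running 2/20).
From row 3: 1 unlike of 4 pairs (running 3/24).
From row 4: 2 unlike of 6 pairs (running 5/30).
From row 5: 1 unlike of 4 pairs (running 6/34).
From row 6: 1 unlike of 5 pairs (running 7/39).
Total adjacent occupied pairs: 39; unlike-type pairs: 7.
7/39 is already in lowest terms.

7/39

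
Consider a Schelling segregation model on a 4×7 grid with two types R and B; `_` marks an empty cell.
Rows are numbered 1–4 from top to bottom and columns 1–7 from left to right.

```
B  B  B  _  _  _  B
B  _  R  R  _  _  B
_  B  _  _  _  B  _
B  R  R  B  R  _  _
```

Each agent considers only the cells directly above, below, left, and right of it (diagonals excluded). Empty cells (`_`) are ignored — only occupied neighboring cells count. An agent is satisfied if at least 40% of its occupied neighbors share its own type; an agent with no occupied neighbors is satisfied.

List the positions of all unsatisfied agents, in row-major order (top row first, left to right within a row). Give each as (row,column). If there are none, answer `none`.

Row 1: (1,1)B 2/2 ok · (1,2)B 2/2 ok · (1,3)B 1/2 ok · (1,7)B 1/1 ok
Row 2: (2,1)B 1/1 ok · (2,3)R 1/2 ok · (2,4)R 1/1 ok · (2,7)B 1/1 ok
Row 3: (3,2)B 0/1 unhappy · (3,6)B 0/0 ok
Row 4: (4,1)B 0/1 unhappy · (4,2)R 1/3 unhappy · (4,3)R 1/2 ok · (4,4)B 0/2 unhappy · (4,5)R 0/1 unhappy

(3,2), (4,1), (4,2), (4,4), (4,5)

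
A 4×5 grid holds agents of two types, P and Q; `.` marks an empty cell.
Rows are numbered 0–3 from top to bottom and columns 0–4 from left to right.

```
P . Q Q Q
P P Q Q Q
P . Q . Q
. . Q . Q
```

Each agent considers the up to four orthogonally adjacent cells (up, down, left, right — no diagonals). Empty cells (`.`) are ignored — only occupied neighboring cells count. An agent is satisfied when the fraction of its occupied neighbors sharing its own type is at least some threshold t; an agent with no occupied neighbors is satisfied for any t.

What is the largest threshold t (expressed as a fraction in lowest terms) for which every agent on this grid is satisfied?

(0,0)P 1/1
(0,2)Q 2/2
(0,3)Q 3/3
(0,4)Q 2/2
(1,0)P 3/3
(1,1)P 1/2
(1,2)Q 3/4
(1,3)Q 3/3
(1,4)Q 3/3
(2,0)P 1/1
(2,2)Q 2/2
(2,4)Q 2/2
(3,2)Q 1/1
(3,4)Q 1/1
The smallest same-type fraction is 1/2 at (1,1), which reduces to 1/2. Any threshold above that leaves this agent unsatisfied.

1/2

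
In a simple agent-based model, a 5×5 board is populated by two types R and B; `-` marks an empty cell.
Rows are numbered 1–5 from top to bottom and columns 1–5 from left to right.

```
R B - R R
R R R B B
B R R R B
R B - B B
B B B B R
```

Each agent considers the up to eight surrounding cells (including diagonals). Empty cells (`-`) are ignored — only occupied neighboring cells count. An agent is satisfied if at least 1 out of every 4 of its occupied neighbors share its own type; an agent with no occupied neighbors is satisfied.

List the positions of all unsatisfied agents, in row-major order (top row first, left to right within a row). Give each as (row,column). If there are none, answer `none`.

(1,1)R 2/3 ✓
(1,2)B 0/4 ✗
(1,4)R 2/4 ✓
(1,5)R 1/3 ✓
(2,1)R 3/5 ✓
(2,2)R 5/7 ✓
(2,3)R 5/7 ✓
(2,4)B 2/7 ✓
(2,5)B 2/5 ✓
(3,1)B 1/5 ✗
(3,2)R 5/7 ✓
(3,3)R 4/7 ✓
(3,4)R 2/7 ✓
(3,5)B 4/5 ✓
(4,1)R 1/5 ✗
(4,2)B 4/7 ✓
(4,4)B 4/7 ✓
(4,5)B 3/5 ✓
(5,1)B 2/3 ✓
(5,2)B 3/4 ✓
(5,3)B 4/4 ✓
(5,4)B 3/4 ✓
(5,5)R 0/3 ✗

(1,2), (3,1), (4,1), (5,5)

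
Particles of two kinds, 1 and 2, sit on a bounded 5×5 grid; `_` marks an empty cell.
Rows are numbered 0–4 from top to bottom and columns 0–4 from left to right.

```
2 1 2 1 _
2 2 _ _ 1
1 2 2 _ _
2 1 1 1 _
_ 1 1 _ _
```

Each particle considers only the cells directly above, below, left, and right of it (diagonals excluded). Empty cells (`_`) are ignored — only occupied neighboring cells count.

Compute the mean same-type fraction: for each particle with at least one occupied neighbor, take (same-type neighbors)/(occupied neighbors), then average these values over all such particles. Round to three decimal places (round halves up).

0.472

(0,0)2 1/2
(0,1)1 0/3
(0,2)2 0/2
(0,3)1 0/1
(1,0)2 2/3
(1,1)2 2/3
(1,4)1 — no occupied neighbors
(2,0)1 0/3
(2,1)2 2/4
(2,2)2 1/2
(3,0)2 0/2
(3,1)1 2/4
(3,2)1 3/4
(3,3)1 1/1
(4,1)1 2/2
(4,2)1 2/2
Sum over 15 particles: 1/2 + 0/3 + 0/2 + 0/1 + 2/3 + 2/3 + 0/3 + 2/4 + 1/2 + 0/2 + 2/4 + 3/4 + 1/1 + 2/2 + 2/2 = 85/12; mean = 85/12 ÷ 15 = 17/36 = 0.472222… → 0.472.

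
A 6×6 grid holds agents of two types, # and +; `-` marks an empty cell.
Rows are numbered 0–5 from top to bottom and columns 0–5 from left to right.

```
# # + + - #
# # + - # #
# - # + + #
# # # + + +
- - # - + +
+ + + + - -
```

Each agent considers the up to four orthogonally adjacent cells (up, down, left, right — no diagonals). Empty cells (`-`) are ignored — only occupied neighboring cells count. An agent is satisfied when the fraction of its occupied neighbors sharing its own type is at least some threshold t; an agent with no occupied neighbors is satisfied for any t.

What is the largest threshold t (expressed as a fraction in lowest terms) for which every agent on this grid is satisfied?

1/3

Row 0: (0,0)# 2/2 · (0,1)# 2/3 · (0,2)+ 2/3 · (0,3)+ 1/1 · (0,5)# 1/1
Row 1: (1,0)# 3/3 · (1,1)# 2/3 · (1,2)+ 1/3 · (1,4)# 1/2 · (1,5)# 3/3
Row 2: (2,0)# 2/2 · (2,2)# 1/3 · (2,3)+ 2/3 · (2,4)+ 2/4 · (2,5)# 1/3
Row 3: (3,0)# 2/2 · (3,1)# 2/2 · (3,2)# 3/4 · (3,3)+ 2/3 · (3,4)+ 4/4 · (3,5)+ 2/3
Row 4: (4,2)# 1/2 · (4,4)+ 2/2 · (4,5)+ 2/2
Row 5: (5,0)+ 1/1 · (5,1)+ 2/2 · (5,2)+ 2/3 · (5,3)+ 1/1
The smallest same-type fraction is 1/3 at (1,2), which reduces to 1/3. Any threshold above that leaves this agent unsatisfied.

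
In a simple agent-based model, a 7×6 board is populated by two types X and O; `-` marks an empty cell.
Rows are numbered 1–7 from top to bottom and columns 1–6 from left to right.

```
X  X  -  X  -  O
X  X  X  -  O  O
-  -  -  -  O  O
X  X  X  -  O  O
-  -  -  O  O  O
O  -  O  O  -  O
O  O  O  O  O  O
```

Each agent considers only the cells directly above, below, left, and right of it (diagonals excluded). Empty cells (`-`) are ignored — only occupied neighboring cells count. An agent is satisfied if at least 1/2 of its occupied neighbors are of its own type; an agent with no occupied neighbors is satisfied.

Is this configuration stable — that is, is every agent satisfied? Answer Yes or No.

Yes

Row 1: (1,1)X 2/2 ✓ · (1,2)X 2/2 ✓ · (1,4)X 0/0 ✓ · (1,6)O 1/1 ✓
Row 2: (2,1)X 2/2 ✓ · (2,2)X 3/3 ✓ · (2,3)X 1/1 ✓ · (2,5)O 2/2 ✓ · (2,6)O 3/3 ✓
Row 3: (3,5)O 3/3 ✓ · (3,6)O 3/3 ✓
Row 4: (4,1)X 1/1 ✓ · (4,2)X 2/2 ✓ · (4,3)X 1/1 ✓ · (4,5)O 3/3 ✓ · (4,6)O 3/3 ✓
Row 5: (5,4)O 2/2 ✓ · (5,5)O 3/3 ✓ · (5,6)O 3/3 ✓
Row 6: (6,1)O 1/1 ✓ · (6,3)O 2/2 ✓ · (6,4)O 3/3 ✓ · (6,6)O 2/2 ✓
Row 7: (7,1)O 2/2 ✓ · (7,2)O 2/2 ✓ · (7,3)O 3/3 ✓ · (7,4)O 3/3 ✓ · (7,5)O 2/2 ✓ · (7,6)O 2/2 ✓
All meet the threshold, so the configuration is stable.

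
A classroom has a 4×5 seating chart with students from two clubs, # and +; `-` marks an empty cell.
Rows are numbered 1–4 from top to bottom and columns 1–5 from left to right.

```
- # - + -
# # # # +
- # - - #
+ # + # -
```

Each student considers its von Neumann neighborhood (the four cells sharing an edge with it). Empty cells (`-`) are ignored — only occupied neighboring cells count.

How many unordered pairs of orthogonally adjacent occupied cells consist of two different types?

6

Scan each occupied cell's neighbors to the right and below so each pair is counted once.
Row 1: #(1,2)–#(2,2)= +(1,4)–#(2,4)≠  → 1/2 unlike.
Row 2: #(2,1)–#(2,2)= #(2,2)–#(2,3)= #(2,2)–#(3,2)= #(2,3)–#(2,4)= #(2,4)–+(2,5)≠ +(2,5)–#(3,5)≠  → 2/6 unlike.
Row 3: #(3,2)–#(4,2)=  → 0/1 unlike.
Row 4: +(4,1)–#(4,2)≠ #(4,2)–+(4,3)≠ +(4,3)–#(4,4)≠  → 3/3 unlike.
Total adjacent occupied pairs: 12; unlike-type pairs: 6.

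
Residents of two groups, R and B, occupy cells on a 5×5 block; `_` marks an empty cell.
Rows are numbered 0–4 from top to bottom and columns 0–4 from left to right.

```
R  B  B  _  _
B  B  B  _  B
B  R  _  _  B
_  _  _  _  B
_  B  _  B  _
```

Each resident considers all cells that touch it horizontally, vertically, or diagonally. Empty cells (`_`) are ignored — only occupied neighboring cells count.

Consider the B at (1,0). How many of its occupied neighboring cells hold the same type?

3

Occupied neighbors of (1,0): (0,0)=R, (0,1)=B, (1,1)=B, (2,0)=B, (2,1)=R.
Same type (B): 3 of 5.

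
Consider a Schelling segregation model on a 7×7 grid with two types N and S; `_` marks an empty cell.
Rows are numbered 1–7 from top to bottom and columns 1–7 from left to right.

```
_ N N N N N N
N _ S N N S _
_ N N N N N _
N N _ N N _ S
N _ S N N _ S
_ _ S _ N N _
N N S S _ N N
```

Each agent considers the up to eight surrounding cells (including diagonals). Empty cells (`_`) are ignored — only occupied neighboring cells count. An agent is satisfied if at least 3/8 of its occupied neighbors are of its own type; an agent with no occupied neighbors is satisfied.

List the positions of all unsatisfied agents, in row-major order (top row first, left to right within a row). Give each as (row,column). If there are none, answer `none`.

(2,3), (2,6), (5,3), (7,2)

Row 1: (1,2)N 2/3 ✓ · (1,3)N 3/4 ✓ · (1,4)N 4/5 ✓ · (1,5)N 4/5 ✓ · (1,6)N 3/4 ✓ · (1,7)N 1/2 ✓
Row 2: (2,1)N 2/2 ✓ · (2,3)S 0/7 ✗ · (2,4)N 7/8 ✓ · (2,5)N 7/8 ✓ · (2,6)S 0/6 ✗
Row 3: (3,2)N 4/5 ✓ · (3,3)N 5/6 ✓ · (3,4)N 6/7 ✓ · (3,5)N 6/7 ✓ · (3,6)N 3/5 ✓
Row 4: (4,1)N 3/3 ✓ · (4,2)N 4/5 ✓ · (4,4)N 6/7 ✓ · (4,5)N 6/6 ✓ · (4,7)S 1/2 ✓
Row 5: (5,1)N 2/2 ✓ · (5,3)S 1/4 ✗ · (5,4)N 4/6 ✓ · (5,5)N 5/5 ✓ · (5,7)S 1/2 ✓
Row 6: (6,3)S 3/5 ✓ · (6,5)N 4/5 ✓ · (6,6)N 4/5 ✓
Row 7: (7,1)N 1/1 ✓ · (7,2)N 1/3 ✗ · (7,3)S 2/3 ✓ · (7,4)S 2/3 ✓ · (7,6)N 3/3 ✓ · (7,7)N 2/2 ✓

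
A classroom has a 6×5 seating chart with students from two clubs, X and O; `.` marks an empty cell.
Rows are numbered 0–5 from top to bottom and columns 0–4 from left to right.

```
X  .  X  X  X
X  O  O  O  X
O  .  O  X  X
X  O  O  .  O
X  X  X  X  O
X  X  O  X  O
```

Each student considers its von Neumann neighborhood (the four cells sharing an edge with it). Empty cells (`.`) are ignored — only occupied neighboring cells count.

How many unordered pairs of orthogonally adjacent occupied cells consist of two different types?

Scan each occupied cell's neighbors to the right and below so each pair is counted once.
From row 0: 2 unlike of 6 pairs (running 2/6).
From row 1: 4 unlike of 8 pairs (running 6/14).
From row 2: 3 unlike of 5 pairs (running 9/19).
From row 3: 3 unlike of 6 pairs (running 12/25).
From row 4: 2 unlike of 9 pairs (running 14/34).
From row 5: 3 unlike of 4 pairs (running 17/38).
Total adjacent occupied pairs: 38; unlike-type pairs: 17.

17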